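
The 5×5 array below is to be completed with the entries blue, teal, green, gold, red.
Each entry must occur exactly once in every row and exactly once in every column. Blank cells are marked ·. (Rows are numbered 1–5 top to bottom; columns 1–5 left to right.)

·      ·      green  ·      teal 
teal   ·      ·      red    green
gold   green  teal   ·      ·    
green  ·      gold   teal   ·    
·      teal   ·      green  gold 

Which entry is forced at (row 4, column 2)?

Row 2, column 3: row 2 has {teal, green, red} and column 3 has {teal, green, gold}, leaving only blue.
Row 2, column 2: row 2 has {blue, teal, green, red} and column 2 has {teal, green}, leaving only gold.
Row 3, column 4: row 3 has {teal, green, gold} and column 4 has {teal, green, red}, leaving only blue.
Row 1, column 4: row 1 has {teal, green} and column 4 has {blue, teal, green, red}, leaving only gold.
Row 3, column 5: row 3 has {blue, teal, green, gold} and column 5 has {teal, green, gold}, leaving only red.
Row 4, column 5: row 4 has {teal, green, gold} and column 5 has {teal, green, gold, red}, leaving only blue.
Row 4 already has {blue, teal, green, gold} and column 2 already has {teal, green, gold}, so row 4, column 2 must be red.

red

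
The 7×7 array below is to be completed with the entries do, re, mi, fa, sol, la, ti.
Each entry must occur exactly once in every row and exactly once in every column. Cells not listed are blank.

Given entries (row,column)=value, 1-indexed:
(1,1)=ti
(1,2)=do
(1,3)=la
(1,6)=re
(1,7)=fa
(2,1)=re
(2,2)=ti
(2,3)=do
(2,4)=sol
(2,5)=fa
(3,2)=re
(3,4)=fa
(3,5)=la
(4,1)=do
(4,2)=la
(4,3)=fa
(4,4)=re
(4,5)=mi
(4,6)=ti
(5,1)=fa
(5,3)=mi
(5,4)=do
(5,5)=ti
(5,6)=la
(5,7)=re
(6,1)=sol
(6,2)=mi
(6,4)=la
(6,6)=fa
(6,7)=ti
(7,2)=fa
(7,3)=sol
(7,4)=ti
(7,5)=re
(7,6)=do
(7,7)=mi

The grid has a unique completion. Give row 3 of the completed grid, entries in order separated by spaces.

mi re ti fa la sol do

Row 3, column 1: row 3 has {re, fa, la} and column 1 has {do, re, fa, sol, ti}, leaving only mi.
Row 3, column 3: row 3 has {re, mi, fa, la} and column 3 has {do, mi, fa, sol, la}, leaving only ti.
Row 3, column 6: row 3 has {re, mi, fa, la, ti} and column 6 has {do, re, fa, la, ti}, leaving only sol.
Row 3, column 7: row 3 has {re, mi, fa, sol, la, ti} and column 7 has {re, mi, fa, ti}, leaving only do.
So row 3 reads: mi re ti fa la sol do.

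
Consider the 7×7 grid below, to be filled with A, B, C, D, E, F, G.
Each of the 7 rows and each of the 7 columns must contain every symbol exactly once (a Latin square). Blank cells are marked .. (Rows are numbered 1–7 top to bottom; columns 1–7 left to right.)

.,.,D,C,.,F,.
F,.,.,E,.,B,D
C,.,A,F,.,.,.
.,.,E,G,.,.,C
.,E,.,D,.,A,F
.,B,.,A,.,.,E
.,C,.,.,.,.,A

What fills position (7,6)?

Row 4, column 6: row 4 has {C, E, G} and column 6 has {A, B, F}, leaving only D.
Row 7, column 4: row 7 has {A, C} and column 4 has {A, C, D, E, F, G}, leaving only B.
Row 7, column 6 is narrowed to {E, G}.
If it were E, then row 4, column 5 would be left with no valid symbol.
So row 7, column 6 must be G.

G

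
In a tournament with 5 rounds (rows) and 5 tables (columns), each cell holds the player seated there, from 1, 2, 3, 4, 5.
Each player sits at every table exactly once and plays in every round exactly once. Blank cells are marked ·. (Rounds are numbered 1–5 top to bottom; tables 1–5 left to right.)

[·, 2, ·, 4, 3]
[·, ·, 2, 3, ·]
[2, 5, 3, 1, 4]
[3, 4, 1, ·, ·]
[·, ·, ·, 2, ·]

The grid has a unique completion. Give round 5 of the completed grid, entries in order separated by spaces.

5 3 4 2 1

Round 1, table 3: round 1 has {2, 3, 4} and table 3 has {1, 2, 3}, leaving only 5.
Round 5, table 3: round 5 has {2} and table 3 has {1, 2, 3, 5}, leaving only 4.
Round 1, table 1: round 1 has {2, 3, 4, 5} and table 1 has {2, 3}, leaving only 1.
Round 5, table 1: round 5 has {2, 4} and table 1 has {1, 2, 3}, leaving only 5.
Round 5, table 5: round 5 has {2, 4, 5} and table 5 has {3, 4}, leaving only 1.
Round 5, table 2: round 5 has {1, 2, 4, 5} and table 2 has {2, 4, 5}, leaving only 3.
So round 5 reads: 5 3 4 2 1.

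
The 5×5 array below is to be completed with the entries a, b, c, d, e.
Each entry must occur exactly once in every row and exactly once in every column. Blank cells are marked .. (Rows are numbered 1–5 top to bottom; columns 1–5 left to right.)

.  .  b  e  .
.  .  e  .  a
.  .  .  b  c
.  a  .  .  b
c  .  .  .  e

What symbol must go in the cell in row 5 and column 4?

Row 1, column 5: row 1 has {b, e} and column 5 has {a, b, c, e}, leaving only d.
Row 1, column 1: row 1 has {b, d, e} and column 1 has {c}, leaving only a.
Row 1, column 2: row 1 has {a, b, d, e} and column 2 has {a}, leaving only c.
Row 5, column 4 is narrowed to {a, d}.
If it were d, then row 4, column 4 would be left with no valid symbol.
So row 5, column 4 must be a.

a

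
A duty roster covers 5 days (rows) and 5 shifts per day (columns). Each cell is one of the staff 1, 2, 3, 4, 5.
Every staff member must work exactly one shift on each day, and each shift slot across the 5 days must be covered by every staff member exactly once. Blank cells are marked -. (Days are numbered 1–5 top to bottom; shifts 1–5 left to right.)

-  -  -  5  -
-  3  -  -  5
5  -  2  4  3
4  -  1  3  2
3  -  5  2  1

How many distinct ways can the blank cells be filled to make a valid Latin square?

1

Day 1, shift 1: eliminating its day and shift leaves {1, 2}.
Day 1, shift 2: eliminating its day and shift leaves {1, 2, 4}.
Day 1, shift 3: eliminating its day and shift leaves {3, 4}.
Day 1, shift 5: eliminating its day and shift leaves {4}.
Day 2, shift 1: eliminating its day and shift leaves {1, 2}.
Day 2, shift 3: eliminating its day and shift leaves {4}.
Day 2, shift 4: eliminating its day and shift leaves {1}.
Day 3, shift 2: eliminating its day and shift leaves {1}.
Day 4, shift 2: eliminating its day and shift leaves {5}.
Day 5, shift 2: eliminating its day and shift leaves {4}.
Only one assignment across all blanks avoids any day or shift repeat, giving 1 completion.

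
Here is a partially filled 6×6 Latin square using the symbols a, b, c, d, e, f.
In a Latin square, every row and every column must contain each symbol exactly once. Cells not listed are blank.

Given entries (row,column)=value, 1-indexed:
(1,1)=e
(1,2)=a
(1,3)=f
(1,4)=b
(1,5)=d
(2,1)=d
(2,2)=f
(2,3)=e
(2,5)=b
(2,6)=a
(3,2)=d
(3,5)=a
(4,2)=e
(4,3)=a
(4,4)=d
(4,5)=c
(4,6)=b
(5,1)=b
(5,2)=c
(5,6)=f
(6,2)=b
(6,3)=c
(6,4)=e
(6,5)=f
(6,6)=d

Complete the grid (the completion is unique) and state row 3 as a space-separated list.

c d b f a e

Row 3, column 3: row 3 has {a, d} and column 3 has {a, c, e, f}, leaving only b.
Row 1, column 6: row 1 has {a, b, d, e, f} and column 6 has {a, b, d, f}, leaving only c.
Row 3, column 6: row 3 has {a, b, d} and column 6 has {a, b, c, d, f}, leaving only e.
Row 2, column 4: row 2 has {a, b, d, e, f} and column 4 has {b, d, e}, leaving only c.
Row 3, column 4: row 3 has {a, b, d, e} and column 4 has {b, c, d, e}, leaving only f.
Row 3, column 1: row 3 has {a, b, d, e, f} and column 1 has {b, d, e}, leaving only c.
So row 3 reads: c d b f a e.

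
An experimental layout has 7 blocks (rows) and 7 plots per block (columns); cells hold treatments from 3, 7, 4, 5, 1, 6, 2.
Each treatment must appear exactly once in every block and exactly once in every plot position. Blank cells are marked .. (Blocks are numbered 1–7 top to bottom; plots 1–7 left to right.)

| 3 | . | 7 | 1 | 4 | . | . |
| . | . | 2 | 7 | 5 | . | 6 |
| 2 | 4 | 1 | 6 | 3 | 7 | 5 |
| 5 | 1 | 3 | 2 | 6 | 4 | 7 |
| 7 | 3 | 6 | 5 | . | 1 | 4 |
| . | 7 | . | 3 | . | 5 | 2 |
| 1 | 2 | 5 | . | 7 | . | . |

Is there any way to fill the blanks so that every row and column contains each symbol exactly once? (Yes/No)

Block 1, plot 7: block 1 together with plot 7 already contain {3, 7, 4, 5, 1, 6, 2} — every symbol — so nothing can go there. The grid has no valid completion.

No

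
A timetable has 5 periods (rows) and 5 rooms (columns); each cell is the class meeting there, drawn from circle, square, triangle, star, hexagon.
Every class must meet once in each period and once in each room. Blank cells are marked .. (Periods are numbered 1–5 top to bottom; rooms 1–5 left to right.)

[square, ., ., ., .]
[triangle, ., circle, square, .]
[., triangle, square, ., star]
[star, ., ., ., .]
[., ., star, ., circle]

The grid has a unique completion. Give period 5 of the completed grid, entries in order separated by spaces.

hexagon square star triangle circle

Period 5, room 1: period 5 has {circle, star} and room 1 has {square, triangle, star}, leaving only hexagon.
Period 5, room 2: period 5 has {circle, star, hexagon} and room 2 has {triangle}, leaving only square.
Period 5, room 4: period 5 has {circle, square, star, hexagon} and room 4 has {square}, leaving only triangle.
So period 5 reads: hexagon square star triangle circle.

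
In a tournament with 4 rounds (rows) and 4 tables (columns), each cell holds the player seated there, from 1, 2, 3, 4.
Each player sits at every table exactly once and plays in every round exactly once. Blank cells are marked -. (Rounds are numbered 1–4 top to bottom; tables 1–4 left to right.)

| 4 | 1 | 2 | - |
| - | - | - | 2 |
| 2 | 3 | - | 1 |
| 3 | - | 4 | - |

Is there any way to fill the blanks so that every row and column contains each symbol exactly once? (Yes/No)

No

Round 3, table 3: round 3 together with table 3 already contain {1, 2, 3, 4} — every symbol — so nothing can go there. The grid has no valid completion.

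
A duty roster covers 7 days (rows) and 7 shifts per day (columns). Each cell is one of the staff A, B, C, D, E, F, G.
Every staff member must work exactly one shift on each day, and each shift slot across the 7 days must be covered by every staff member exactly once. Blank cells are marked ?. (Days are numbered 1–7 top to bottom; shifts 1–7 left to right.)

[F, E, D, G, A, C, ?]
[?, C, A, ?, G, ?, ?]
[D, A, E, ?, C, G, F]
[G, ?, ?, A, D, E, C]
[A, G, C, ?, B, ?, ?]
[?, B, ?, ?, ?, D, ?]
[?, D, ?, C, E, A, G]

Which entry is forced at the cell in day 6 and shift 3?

Day 1, shift 7: day 1 has {A, C, D, E, F, G} and shift 7 has {C, F, G}, leaving only B.
Day 3, shift 4: day 3 has {A, C, D, E, F, G} and shift 4 has {A, C, G}, leaving only B.
Day 4, shift 2: day 4 has {A, C, D, E, G} and shift 2 has {A, B, C, D, E, G}, leaving only F.
Day 4, shift 3: day 4 has {A, C, D, E, F, G} and shift 3 has {A, C, D, E}, leaving only B.
Day 5, shift 6: day 5 has {A, B, C, G} and shift 6 has {A, C, D, E, G}, leaving only F.
Day 2, shift 6: day 2 has {A, C, G} and shift 6 has {A, C, D, E, F, G}, leaving only B.
Day 2, shift 1: day 2 has {A, B, C, G} and shift 1 has {A, D, F, G}, leaving only E.
Day 2, shift 7: day 2 has {A, B, C, E, G} and shift 7 has {B, C, F, G}, leaving only D.
Day 2, shift 4: day 2 has {A, B, C, D, E, G} and shift 4 has {A, B, C, G}, leaving only F.
Day 5, shift 7: day 5 has {A, B, C, F, G} and shift 7 has {B, C, D, F, G}, leaving only E.
Day 5, shift 4: day 5 has {A, B, C, E, F, G} and shift 4 has {A, B, C, F, G}, leaving only D.
Day 6, shift 1: day 6 has {B, D} and shift 1 has {A, D, E, F, G}, leaving only C.
Day 6, shift 4: day 6 has {B, C, D} and shift 4 has {A, B, C, D, F, G}, leaving only E.
Day 6, shift 5: day 6 has {B, C, D, E} and shift 5 has {A, B, C, D, E, G}, leaving only F.
Day 6 already has {B, C, D, E, F} and shift 3 already has {A, B, C, D, E}, so day 6, shift 3 must be G.

G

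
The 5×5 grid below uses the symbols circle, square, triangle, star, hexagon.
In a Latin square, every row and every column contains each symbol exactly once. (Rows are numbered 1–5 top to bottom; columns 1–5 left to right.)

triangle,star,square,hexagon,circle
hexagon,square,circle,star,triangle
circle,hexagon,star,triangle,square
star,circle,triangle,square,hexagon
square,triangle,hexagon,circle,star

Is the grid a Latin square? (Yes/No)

Yes

Each row is a permutation of the 5 symbols, and so is each column.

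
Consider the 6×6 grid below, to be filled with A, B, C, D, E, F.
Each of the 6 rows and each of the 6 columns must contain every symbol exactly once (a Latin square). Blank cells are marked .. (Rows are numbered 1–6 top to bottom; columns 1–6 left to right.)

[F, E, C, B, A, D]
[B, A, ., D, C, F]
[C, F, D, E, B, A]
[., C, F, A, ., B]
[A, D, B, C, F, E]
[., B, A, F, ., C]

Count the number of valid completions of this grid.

Row 2, column 3: eliminating its row and column leaves {E}.
Row 4, column 1: eliminating its row and column leaves {D, E}.
Row 4, column 5: eliminating its row and column leaves {D, E}.
Row 6, column 1: eliminating its row and column leaves {D, E}.
Row 6, column 5: eliminating its row and column leaves {D, E}.
Enumerating the assignments across these blanks that avoid any row or column repeat gives 2 completions.

2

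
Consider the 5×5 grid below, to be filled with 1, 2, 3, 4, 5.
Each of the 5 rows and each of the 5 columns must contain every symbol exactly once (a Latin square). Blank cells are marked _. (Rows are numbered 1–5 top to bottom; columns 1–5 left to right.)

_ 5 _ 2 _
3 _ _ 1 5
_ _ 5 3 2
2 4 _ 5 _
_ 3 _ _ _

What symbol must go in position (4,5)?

3

Row 2, column 2: row 2 has {1, 3, 5} and column 2 has {3, 4, 5}, leaving only 2.
Row 2, column 3: row 2 has {1, 2, 3, 5} and column 3 has {5}, leaving only 4.
Row 3, column 2: row 3 has {2, 3, 5} and column 2 has {2, 3, 4, 5}, leaving only 1.
Row 3, column 1: row 3 has {1, 2, 3, 5} and column 1 has {2, 3}, leaving only 4.
Row 1, column 1: row 1 has {2, 5} and column 1 has {2, 3, 4}, leaving only 1.
Row 1, column 3: row 1 has {1, 2, 5} and column 3 has {4, 5}, leaving only 3.
Row 1, column 5: row 1 has {1, 2, 3, 5} and column 5 has {2, 5}, leaving only 4.
Row 4, column 3: row 4 has {2, 4, 5} and column 3 has {3, 4, 5}, leaving only 1.
Row 4 already has {1, 2, 4, 5} and column 5 already has {2, 4, 5}, so row 4, column 5 must be 3.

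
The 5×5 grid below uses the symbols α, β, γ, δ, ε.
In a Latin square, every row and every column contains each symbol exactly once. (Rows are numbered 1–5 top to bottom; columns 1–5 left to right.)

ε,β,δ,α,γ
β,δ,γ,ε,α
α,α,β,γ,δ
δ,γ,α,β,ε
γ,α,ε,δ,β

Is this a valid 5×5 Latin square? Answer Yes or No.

Row 3 contains α twice (at columns 1 and 2), so it is not a permutation.

No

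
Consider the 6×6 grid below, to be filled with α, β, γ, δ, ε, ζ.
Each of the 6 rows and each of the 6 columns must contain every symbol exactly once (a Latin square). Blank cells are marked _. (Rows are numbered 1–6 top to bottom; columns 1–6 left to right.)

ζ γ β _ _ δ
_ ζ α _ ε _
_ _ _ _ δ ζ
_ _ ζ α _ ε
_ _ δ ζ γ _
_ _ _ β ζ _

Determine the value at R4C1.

γ

Row 1, column 4: row 1 has {β, γ, δ, ζ} and column 4 has {α, β, ζ}, leaving only ε.
Row 1, column 5: row 1 has {β, γ, δ, ε, ζ} and column 5 has {γ, δ, ε, ζ}, leaving only α.
Row 3, column 4: row 3 has {δ, ζ} and column 4 has {α, β, ε, ζ}, leaving only γ.
Row 2, column 4: row 2 has {α, ε, ζ} and column 4 has {α, β, γ, ε, ζ}, leaving only δ.
Row 3, column 3: row 3 has {γ, δ, ζ} and column 3 has {α, β, δ, ζ}, leaving only ε.
Row 4, column 5: row 4 has {α, ε, ζ} and column 5 has {α, γ, δ, ε, ζ}, leaving only β.
Row 4, column 2: row 4 has {α, β, ε, ζ} and column 2 has {γ, ζ}, leaving only δ.
Row 4 already has {α, β, δ, ε, ζ} and column 1 already has {ζ}, so row 4, column 1 must be γ.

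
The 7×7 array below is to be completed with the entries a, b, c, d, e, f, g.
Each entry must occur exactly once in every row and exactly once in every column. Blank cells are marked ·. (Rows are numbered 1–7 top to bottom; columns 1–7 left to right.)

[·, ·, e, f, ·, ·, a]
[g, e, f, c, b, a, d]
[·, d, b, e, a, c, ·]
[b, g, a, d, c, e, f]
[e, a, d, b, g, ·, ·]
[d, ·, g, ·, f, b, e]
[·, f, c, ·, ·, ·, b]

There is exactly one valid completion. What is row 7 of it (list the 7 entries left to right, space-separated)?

a f c g e d b

Row 7, column 1: row 7 has {b, c, f} and column 1 has {b, d, e, g}, leaving only a.
Row 7, column 4: row 7 has {a, b, c, f} and column 4 has {b, c, d, e, f}, leaving only g.
Row 7, column 6: row 7 has {a, b, c, f, g} and column 6 has {a, b, c, e}, leaving only d.
Row 7, column 5: row 7 has {a, b, c, d, f, g} and column 5 has {a, b, c, f, g}, leaving only e.
So row 7 reads: a f c g e d b.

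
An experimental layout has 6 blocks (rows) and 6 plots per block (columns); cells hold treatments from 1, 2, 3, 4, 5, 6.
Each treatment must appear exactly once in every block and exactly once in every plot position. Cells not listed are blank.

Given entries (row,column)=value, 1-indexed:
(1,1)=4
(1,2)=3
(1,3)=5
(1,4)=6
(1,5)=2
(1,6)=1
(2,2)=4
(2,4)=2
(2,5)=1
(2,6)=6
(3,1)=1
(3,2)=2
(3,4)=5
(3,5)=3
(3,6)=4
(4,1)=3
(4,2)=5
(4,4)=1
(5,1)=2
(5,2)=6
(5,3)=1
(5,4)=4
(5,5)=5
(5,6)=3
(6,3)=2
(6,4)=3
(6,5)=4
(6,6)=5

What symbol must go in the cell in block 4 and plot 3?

4

Block 2, plot 1: block 2 has {1, 2, 4, 6} and plot 1 has {1, 2, 3, 4}, leaving only 5.
Block 2, plot 3: block 2 has {1, 2, 4, 5, 6} and plot 3 has {1, 2, 5}, leaving only 3.
Block 3, plot 3: block 3 has {1, 2, 3, 4, 5} and plot 3 has {1, 2, 3, 5}, leaving only 6.
Block 4 already has {1, 3, 5} and plot 3 already has {1, 2, 3, 5, 6}, so block 4, plot 3 must be 4.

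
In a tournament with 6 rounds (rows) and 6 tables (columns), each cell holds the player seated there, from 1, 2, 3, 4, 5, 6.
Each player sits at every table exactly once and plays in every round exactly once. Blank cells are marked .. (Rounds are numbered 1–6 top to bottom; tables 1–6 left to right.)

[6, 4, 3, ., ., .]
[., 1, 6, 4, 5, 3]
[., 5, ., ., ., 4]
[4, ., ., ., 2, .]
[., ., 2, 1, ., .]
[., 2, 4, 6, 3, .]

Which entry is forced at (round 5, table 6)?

6

Round 1, table 5: round 1 has {3, 4, 6} and table 5 has {2, 3, 5}, leaving only 1.
Round 2, table 1: round 2 has {1, 3, 4, 5, 6} and table 1 has {4, 6}, leaving only 2.
Round 3, table 3: round 3 has {4, 5} and table 3 has {2, 3, 4, 6}, leaving only 1.
Round 3, table 1: round 3 has {1, 4, 5} and table 1 has {2, 4, 6}, leaving only 3.
Round 3, table 4: round 3 has {1, 3, 4, 5} and table 4 has {1, 4, 6}, leaving only 2.
Round 1, table 4: round 1 has {1, 3, 4, 6} and table 4 has {1, 2, 4, 6}, leaving only 5.
Round 1, table 6: round 1 has {1, 3, 4, 5, 6} and table 6 has {3, 4}, leaving only 2.
Round 3, table 5: round 3 has {1, 2, 3, 4, 5} and table 5 has {1, 2, 3, 5}, leaving only 6.
Round 4, table 3: round 4 has {2, 4} and table 3 has {1, 2, 3, 4, 6}, leaving only 5.
Round 4, table 4: round 4 has {2, 4, 5} and table 4 has {1, 2, 4, 5, 6}, leaving only 3.
Round 4, table 2: round 4 has {2, 3, 4, 5} and table 2 has {1, 2, 4, 5}, leaving only 6.
Round 4, table 6: round 4 has {2, 3, 4, 5, 6} and table 6 has {2, 3, 4}, leaving only 1.
Round 5, table 1: round 5 has {1, 2} and table 1 has {2, 3, 4, 6}, leaving only 5.
Round 5 already has {1, 2, 5} and table 6 already has {1, 2, 3, 4}, so round 5, table 6 must be 6.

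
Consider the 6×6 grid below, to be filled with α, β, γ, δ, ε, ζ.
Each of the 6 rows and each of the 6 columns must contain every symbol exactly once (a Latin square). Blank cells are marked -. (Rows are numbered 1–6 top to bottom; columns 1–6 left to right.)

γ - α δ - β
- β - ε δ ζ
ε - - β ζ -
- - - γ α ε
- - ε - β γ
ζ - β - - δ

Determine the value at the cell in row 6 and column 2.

ε

Row 1, column 5: row 1 has {α, β, γ, δ} and column 5 has {α, β, δ, ζ}, leaving only ε.
Row 1, column 2: row 1 has {α, β, γ, δ, ε} and column 2 has {β}, leaving only ζ.
Row 2, column 1: row 2 has {β, δ, ε, ζ} and column 1 has {γ, ε, ζ}, leaving only α.
Row 2, column 3: row 2 has {α, β, δ, ε, ζ} and column 3 has {α, β, ε}, leaving only γ.
Row 3, column 3: row 3 has {β, ε, ζ} and column 3 has {α, β, γ, ε}, leaving only δ.
Row 3, column 6: row 3 has {β, δ, ε, ζ} and column 6 has {β, γ, δ, ε, ζ}, leaving only α.
Row 3, column 2: row 3 has {α, β, δ, ε, ζ} and column 2 has {β, ζ}, leaving only γ.
Row 4, column 2: row 4 has {α, γ, ε} and column 2 has {β, γ, ζ}, leaving only δ.
Row 4, column 1: row 4 has {α, γ, δ, ε} and column 1 has {α, γ, ε, ζ}, leaving only β.
Row 4, column 3: row 4 has {α, β, γ, δ, ε} and column 3 has {α, β, γ, δ, ε}, leaving only ζ.
Row 5, column 1: row 5 has {β, γ, ε} and column 1 has {α, β, γ, ε, ζ}, leaving only δ.
Row 5, column 2: row 5 has {β, γ, δ, ε} and column 2 has {β, γ, δ, ζ}, leaving only α.
Row 6 already has {β, δ, ζ} and column 2 already has {α, β, γ, δ, ζ}, so row 6, column 2 must be ε.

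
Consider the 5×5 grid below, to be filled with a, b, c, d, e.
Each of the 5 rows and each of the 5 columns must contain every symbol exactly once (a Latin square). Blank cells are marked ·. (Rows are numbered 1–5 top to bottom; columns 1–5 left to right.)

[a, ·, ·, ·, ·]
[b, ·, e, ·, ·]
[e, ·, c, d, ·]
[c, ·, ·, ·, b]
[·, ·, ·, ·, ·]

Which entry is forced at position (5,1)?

d

Row 5 already has {} and column 1 already has {a, b, c, e}, so row 5, column 1 must be d.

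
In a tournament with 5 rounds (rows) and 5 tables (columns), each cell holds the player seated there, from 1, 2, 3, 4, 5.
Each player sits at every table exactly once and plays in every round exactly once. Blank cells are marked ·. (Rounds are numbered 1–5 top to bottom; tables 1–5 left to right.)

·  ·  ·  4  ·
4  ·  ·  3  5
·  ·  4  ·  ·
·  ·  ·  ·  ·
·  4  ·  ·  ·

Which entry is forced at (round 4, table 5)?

4

Round 4, table 5 is narrowed to {1, 2, 3, 4}.
If it were 1, propagating the remaining blanks reaches a contradiction.
If it were 2, propagating the remaining blanks reaches a contradiction.
If it were 3, propagating the remaining blanks reaches a contradiction.
So round 4, table 5 must be 4.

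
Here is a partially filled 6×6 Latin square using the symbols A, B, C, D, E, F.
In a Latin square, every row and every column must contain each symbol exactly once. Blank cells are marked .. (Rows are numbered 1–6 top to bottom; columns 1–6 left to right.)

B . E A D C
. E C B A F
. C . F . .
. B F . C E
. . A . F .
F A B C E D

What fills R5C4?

E

Row 1, column 2: row 1 has {A, B, C, D, E} and column 2 has {A, B, C, E}, leaving only F.
Row 2, column 1: row 2 has {A, B, C, E, F} and column 1 has {B, F}, leaving only D.
Row 3, column 3: row 3 has {C, F} and column 3 has {A, B, C, E, F}, leaving only D.
Row 3, column 5: row 3 has {C, D, F} and column 5 has {A, C, D, E, F}, leaving only B.
Row 3, column 6: row 3 has {B, C, D, F} and column 6 has {C, D, E, F}, leaving only A.
Row 3, column 1: row 3 has {A, B, C, D, F} and column 1 has {B, D, F}, leaving only E.
Row 4, column 1: row 4 has {B, C, E, F} and column 1 has {B, D, E, F}, leaving only A.
Row 4, column 4: row 4 has {A, B, C, E, F} and column 4 has {A, B, C, F}, leaving only D.
Row 5 already has {A, F} and column 4 already has {A, B, C, D, F}, so row 5, column 4 must be E.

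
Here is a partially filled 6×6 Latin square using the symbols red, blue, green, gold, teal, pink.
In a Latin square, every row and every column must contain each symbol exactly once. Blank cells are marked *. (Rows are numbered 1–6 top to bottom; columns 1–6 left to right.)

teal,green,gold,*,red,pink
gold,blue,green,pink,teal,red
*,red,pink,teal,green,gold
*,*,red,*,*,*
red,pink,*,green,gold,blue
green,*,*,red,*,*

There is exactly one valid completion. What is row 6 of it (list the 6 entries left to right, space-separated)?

Row 6, column 6: row 6 has {red, green} and column 6 has {red, blue, gold, pink}, leaving only teal.
Row 6, column 2: row 6 has {red, green, teal} and column 2 has {red, blue, green, pink}, leaving only gold.
Row 6, column 3: row 6 has {red, green, gold, teal} and column 3 has {red, green, gold, pink}, leaving only blue.
Row 6, column 5: row 6 has {red, blue, green, gold, teal} and column 5 has {red, green, gold, teal}, leaving only pink.
So row 6 reads: green gold blue red pink teal.

green gold blue red pink teal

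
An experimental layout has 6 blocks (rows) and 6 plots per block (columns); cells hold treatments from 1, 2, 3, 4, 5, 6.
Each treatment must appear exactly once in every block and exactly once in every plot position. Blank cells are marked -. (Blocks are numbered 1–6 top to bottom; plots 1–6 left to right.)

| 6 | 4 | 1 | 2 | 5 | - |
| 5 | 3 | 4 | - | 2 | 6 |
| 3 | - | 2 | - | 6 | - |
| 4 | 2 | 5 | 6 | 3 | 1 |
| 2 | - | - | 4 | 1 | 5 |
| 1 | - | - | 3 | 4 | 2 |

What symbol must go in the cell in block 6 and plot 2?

5

Block 1, plot 6: block 1 has {1, 2, 4, 5, 6} and plot 6 has {1, 2, 5, 6}, leaving only 3.
Block 2, plot 4: block 2 has {2, 3, 4, 5, 6} and plot 4 has {2, 3, 4, 6}, leaving only 1.
Block 3, plot 4: block 3 has {2, 3, 6} and plot 4 has {1, 2, 3, 4, 6}, leaving only 5.
Block 3, plot 2: block 3 has {2, 3, 5, 6} and plot 2 has {2, 3, 4}, leaving only 1.
Block 3, plot 6: block 3 has {1, 2, 3, 5, 6} and plot 6 has {1, 2, 3, 5, 6}, leaving only 4.
Block 5, plot 2: block 5 has {1, 2, 4, 5} and plot 2 has {1, 2, 3, 4}, leaving only 6.
Block 6 already has {1, 2, 3, 4} and plot 2 already has {1, 2, 3, 4, 6}, so block 6, plot 2 must be 5.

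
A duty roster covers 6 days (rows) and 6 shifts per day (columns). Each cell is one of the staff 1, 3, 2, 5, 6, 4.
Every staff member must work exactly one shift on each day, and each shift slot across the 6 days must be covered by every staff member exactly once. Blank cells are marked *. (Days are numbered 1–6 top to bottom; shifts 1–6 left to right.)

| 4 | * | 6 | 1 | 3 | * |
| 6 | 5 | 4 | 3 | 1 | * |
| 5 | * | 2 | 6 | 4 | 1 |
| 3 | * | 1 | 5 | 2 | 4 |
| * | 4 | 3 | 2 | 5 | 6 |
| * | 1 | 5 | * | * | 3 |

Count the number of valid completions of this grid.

1

Day 1, shift 2: eliminating its day and shift leaves {2}.
Day 1, shift 6: eliminating its day and shift leaves {2, 5}.
Day 2, shift 6: eliminating its day and shift leaves {2}.
Day 3, shift 2: eliminating its day and shift leaves {3}.
Day 4, shift 2: eliminating its day and shift leaves {6}.
Day 5, shift 1: eliminating its day and shift leaves {1}.
Day 6, shift 1: eliminating its day and shift leaves {2}.
Day 6, shift 4: eliminating its day and shift leaves {4}.
Day 6, shift 5: eliminating its day and shift leaves {6}.
Only one assignment across all blanks avoids any day or shift repeat, giving 1 completion.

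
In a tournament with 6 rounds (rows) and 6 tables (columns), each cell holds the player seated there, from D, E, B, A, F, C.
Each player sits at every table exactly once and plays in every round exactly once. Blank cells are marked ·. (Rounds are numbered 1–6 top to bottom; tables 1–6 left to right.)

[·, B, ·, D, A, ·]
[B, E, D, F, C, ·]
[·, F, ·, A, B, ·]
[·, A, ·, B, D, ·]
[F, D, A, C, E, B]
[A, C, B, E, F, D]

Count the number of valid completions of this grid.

Round 1, table 1: eliminating its round and table leaves {E, C}.
Round 1, table 3: eliminating its round and table leaves {E, F, C}.
Round 1, table 6: eliminating its round and table leaves {E, F, C}.
Round 2, table 6: eliminating its round and table leaves {A}.
Round 3, table 1: eliminating its round and table leaves {D, E, C}.
Round 3, table 3: eliminating its round and table leaves {E, C}.
Round 3, table 6: eliminating its round and table leaves {E, C}.
Round 4, table 1: eliminating its round and table leaves {E, C}.
Round 4, table 3: eliminating its round and table leaves {E, F, C}.
Round 4, table 6: eliminating its round and table leaves {E, F, C}.
Enumerating the assignments across these blanks that avoid any round or table repeat gives 4 completions.

4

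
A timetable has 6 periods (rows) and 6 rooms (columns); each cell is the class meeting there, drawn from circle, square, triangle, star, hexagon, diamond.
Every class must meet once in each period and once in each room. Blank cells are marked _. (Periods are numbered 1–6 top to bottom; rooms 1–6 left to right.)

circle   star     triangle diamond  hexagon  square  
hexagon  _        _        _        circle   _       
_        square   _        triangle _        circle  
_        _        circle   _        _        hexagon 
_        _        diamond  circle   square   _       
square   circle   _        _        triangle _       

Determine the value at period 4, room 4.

square

Period 4, room 4 is narrowed to {square, star}.
If it were star, then period 6, room 3 would be left with no valid symbol.
So period 4, room 4 must be square.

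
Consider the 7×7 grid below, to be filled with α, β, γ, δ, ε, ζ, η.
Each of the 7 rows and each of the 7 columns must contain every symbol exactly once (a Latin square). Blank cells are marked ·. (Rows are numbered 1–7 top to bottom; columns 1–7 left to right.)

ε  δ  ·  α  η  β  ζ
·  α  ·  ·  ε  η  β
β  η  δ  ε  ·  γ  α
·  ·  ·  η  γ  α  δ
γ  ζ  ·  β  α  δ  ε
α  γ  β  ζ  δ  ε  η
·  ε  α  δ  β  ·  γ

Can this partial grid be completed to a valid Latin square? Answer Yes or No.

Yes

No row or column among the givens repeats a symbol, and propagating forced cells runs into no contradiction.
One valid completion exists (for instance, ε δ γ α η β ζ / δ α ζ γ ε η β / β η δ ε ζ γ α / ζ β ε η γ α δ / γ ζ η β α δ ε / α γ β ζ δ ε η / η ε α δ β ζ γ).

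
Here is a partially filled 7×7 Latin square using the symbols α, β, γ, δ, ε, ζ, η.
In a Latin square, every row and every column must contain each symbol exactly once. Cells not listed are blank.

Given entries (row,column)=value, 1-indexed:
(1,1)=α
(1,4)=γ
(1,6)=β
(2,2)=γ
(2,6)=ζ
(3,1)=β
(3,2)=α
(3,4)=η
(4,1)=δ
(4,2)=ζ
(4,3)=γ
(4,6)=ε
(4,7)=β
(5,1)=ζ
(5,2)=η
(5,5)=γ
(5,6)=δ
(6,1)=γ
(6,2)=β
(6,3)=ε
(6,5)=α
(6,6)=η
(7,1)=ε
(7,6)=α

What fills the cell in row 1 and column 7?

η

Row 2, column 1: row 2 has {γ, ζ} and column 1 has {α, β, γ, δ, ε, ζ}, leaving only η.
Row 3, column 6: row 3 has {α, β, η} and column 6 has {α, β, δ, ε, ζ, η}, leaving only γ.
Row 4, column 4: row 4 has {β, γ, δ, ε, ζ} and column 4 has {γ, η}, leaving only α.
Row 4, column 5: row 4 has {α, β, γ, δ, ε, ζ} and column 5 has {α, γ}, leaving only η.
Row 7, column 2: row 7 has {α, ε} and column 2 has {α, β, γ, ζ, η}, leaving only δ.
Row 1, column 2: row 1 has {α, β, γ} and column 2 has {α, β, γ, δ, ζ, η}, leaving only ε.
Row 1, column 7 is narrowed to {δ, ζ, η}.
If it were δ, then row 5, column 7 would be left with no valid symbol.
If it were ζ, then row 5, column 7 would be left with no valid symbol.
So row 1, column 7 must be η.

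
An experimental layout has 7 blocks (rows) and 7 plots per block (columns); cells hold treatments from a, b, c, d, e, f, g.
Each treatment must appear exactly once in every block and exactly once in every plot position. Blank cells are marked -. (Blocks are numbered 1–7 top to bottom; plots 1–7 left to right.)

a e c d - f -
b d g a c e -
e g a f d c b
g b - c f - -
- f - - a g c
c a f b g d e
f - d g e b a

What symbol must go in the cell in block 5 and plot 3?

b

Block 1, plot 5: block 1 has {a, c, d, e, f} and plot 5 has {a, c, d, e, f, g}, leaving only b.
Block 1, plot 7: block 1 has {a, b, c, d, e, f} and plot 7 has {a, b, c, e}, leaving only g.
Block 2, plot 7: block 2 has {a, b, c, d, e, g} and plot 7 has {a, b, c, e, g}, leaving only f.
Block 4, plot 3: block 4 has {b, c, f, g} and plot 3 has {a, c, d, f, g}, leaving only e.
Block 5 already has {a, c, f, g} and plot 3 already has {a, c, d, e, f, g}, so block 5, plot 3 must be b.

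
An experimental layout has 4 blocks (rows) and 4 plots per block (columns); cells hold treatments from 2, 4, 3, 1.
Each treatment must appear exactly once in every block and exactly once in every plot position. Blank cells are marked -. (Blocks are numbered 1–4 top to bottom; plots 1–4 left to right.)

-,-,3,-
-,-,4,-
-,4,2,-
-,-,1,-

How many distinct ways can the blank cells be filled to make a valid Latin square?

8

Block 1, plot 1: eliminating its block and plot leaves {2, 4, 1}.
Block 1, plot 2: eliminating its block and plot leaves {2, 1}.
Block 1, plot 4: eliminating its block and plot leaves {2, 4, 1}.
Block 2, plot 1: eliminating its block and plot leaves {2, 3, 1}.
Block 2, plot 2: eliminating its block and plot leaves {2, 3, 1}.
Block 2, plot 4: eliminating its block and plot leaves {2, 3, 1}.
Block 3, plot 1: eliminating its block and plot leaves {3, 1}.
Block 3, plot 4: eliminating its block and plot leaves {3, 1}.
Block 4, plot 1: eliminating its block and plot leaves {2, 4, 3}.
Block 4, plot 2: eliminating its block and plot leaves {2, 3}.
Block 4, plot 4: eliminating its block and plot leaves {2, 4, 3}.
Enumerating the assignments across these blanks that avoid any block or plot repeat gives 8 completions.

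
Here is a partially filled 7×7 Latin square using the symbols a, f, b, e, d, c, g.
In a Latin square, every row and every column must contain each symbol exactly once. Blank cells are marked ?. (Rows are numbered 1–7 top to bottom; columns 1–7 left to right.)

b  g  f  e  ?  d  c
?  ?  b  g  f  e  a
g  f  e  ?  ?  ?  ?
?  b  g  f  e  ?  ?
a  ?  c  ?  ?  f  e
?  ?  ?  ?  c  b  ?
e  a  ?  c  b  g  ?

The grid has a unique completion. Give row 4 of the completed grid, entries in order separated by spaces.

Row 4, column 7: row 4 has {f, b, e, g} and column 7 has {a, e, c}, leaving only d.
Row 4, column 1: row 4 has {f, b, e, d, g} and column 1 has {a, b, e, g}, leaving only c.
Row 4, column 6: row 4 has {f, b, e, d, c, g} and column 6 has {f, b, e, d, g}, leaving only a.
So row 4 reads: c b g f e a d.

c b g f e a d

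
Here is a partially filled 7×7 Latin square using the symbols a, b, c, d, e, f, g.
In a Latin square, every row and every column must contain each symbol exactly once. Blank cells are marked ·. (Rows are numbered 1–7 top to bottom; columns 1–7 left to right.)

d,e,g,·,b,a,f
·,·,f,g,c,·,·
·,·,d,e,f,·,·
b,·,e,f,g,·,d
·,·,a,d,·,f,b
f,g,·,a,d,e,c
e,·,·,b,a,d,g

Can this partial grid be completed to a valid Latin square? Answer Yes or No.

No row or column among the givens repeats a symbol, and propagating forced cells runs into no contradiction.
One valid completion exists (for instance, d e g c b a f / a d f g c b e / c b d e f g a / b a e f g c d / g c a d e f b / f g b a d e c / e f c b a d g).

Yes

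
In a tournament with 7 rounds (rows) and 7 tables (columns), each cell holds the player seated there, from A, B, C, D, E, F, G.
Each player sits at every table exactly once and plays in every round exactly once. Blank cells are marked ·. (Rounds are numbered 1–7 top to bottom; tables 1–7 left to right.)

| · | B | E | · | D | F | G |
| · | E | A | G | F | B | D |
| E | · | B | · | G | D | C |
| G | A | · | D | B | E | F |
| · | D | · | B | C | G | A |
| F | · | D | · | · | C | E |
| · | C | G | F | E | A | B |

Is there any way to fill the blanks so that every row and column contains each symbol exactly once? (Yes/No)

No

Round 5, table 1: round 5 together with table 1 already contain {A, B, C, D, E, F, G} — every symbol — so nothing can go there. The grid has no valid completion.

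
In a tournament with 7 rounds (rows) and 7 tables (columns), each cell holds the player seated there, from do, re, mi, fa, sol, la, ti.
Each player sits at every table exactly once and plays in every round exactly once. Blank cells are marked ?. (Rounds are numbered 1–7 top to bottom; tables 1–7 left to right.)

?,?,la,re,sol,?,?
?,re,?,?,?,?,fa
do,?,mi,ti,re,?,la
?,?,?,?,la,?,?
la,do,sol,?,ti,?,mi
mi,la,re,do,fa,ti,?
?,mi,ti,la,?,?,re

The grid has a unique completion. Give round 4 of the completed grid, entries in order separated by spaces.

re sol fa mi la do ti

Round 2, table 3: round 2 has {re, fa} and table 3 has {re, mi, sol, la, ti}, leaving only do.
Round 4, table 3: round 4 has {la} and table 3 has {do, re, mi, sol, la, ti}, leaving only fa.
Round 2, table 5: round 2 has {do, re, fa} and table 5 has {re, fa, sol, la, ti}, leaving only mi.
Round 2, table 4: round 2 has {do, re, mi, fa} and table 4 has {do, re, la, ti}, leaving only sol.
Round 4, table 4: round 4 has {fa, la} and table 4 has {do, re, sol, la, ti}, leaving only mi.
Round 2, table 1: round 2 has {do, re, mi, fa, sol} and table 1 has {do, mi, la}, leaving only ti.
Round 1, table 1: round 1 has {re, sol, la} and table 1 has {do, mi, la, ti}, leaving only fa.
Round 1, table 2: round 1 has {re, fa, sol, la} and table 2 has {do, re, mi, la}, leaving only ti.
Round 4, table 2: round 4 has {mi, fa, la} and table 2 has {do, re, mi, la, ti}, leaving only sol.
Round 4, table 1: round 4 has {mi, fa, sol, la} and table 1 has {do, mi, fa, la, ti}, leaving only re.
Round 4, table 6: round 4 has {re, mi, fa, sol, la} and table 6 has {ti}, leaving only do.
Round 4, table 7: round 4 has {do, re, mi, fa, sol, la} and table 7 has {re, mi, fa, la}, leaving only ti.
So round 4 reads: re sol fa mi la do ti.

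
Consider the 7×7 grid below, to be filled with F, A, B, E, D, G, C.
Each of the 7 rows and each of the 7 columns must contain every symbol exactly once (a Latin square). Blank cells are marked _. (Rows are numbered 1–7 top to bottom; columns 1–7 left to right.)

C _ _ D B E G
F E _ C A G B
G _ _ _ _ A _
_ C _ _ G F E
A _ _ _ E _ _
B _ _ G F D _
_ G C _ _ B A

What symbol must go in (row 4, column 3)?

B

Row 2, column 3: row 2 has {F, A, B, E, G, C} and column 3 has {C}, leaving only D.
Row 4, column 1: row 4 has {F, E, G, C} and column 1 has {F, A, B, G, C}, leaving only D.
Row 5, column 6: row 5 has {A, E} and column 6 has {F, A, B, E, D, G}, leaving only C.
Row 6, column 2: row 6 has {F, B, D, G} and column 2 has {E, G, C}, leaving only A.
Row 1, column 2: row 1 has {B, E, D, G, C} and column 2 has {A, E, G, C}, leaving only F.
Row 1, column 3: row 1 has {F, B, E, D, G, C} and column 3 has {D, C}, leaving only A.
Row 4 already has {F, E, D, G, C} and column 3 already has {A, D, C}, so row 4, column 3 must be B.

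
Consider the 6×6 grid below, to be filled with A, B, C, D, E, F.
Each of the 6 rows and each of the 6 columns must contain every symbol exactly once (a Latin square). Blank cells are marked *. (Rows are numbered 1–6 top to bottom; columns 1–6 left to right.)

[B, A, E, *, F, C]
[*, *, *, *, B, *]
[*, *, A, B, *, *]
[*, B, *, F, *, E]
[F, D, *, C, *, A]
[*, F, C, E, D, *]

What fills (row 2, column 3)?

Row 1, column 4: row 1 has {A, B, C, E, F} and column 4 has {B, C, E, F}, leaving only D.
Row 2, column 4: row 2 has {B} and column 4 has {B, C, D, E, F}, leaving only A.
Row 4, column 3: row 4 has {B, E, F} and column 3 has {A, C, E}, leaving only D.
Row 2 already has {A, B} and column 3 already has {A, C, D, E}, so row 2, column 3 must be F.

F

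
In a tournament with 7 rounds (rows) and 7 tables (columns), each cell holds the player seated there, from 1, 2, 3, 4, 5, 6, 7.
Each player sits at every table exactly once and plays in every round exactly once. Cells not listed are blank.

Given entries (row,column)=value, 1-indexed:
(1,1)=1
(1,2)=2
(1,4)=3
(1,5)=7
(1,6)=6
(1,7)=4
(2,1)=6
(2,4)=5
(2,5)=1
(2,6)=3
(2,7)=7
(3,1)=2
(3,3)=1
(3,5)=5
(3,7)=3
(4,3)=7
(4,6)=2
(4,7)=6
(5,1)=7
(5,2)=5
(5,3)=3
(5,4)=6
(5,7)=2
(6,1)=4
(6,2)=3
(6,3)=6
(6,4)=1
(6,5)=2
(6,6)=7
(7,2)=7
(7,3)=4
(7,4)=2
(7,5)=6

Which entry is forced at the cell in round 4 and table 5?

3

Round 1, table 3: round 1 has {1, 2, 3, 4, 6, 7} and table 3 has {1, 3, 4, 6, 7}, leaving only 5.
Round 2, table 2: round 2 has {1, 3, 5, 6, 7} and table 2 has {2, 3, 5, 7}, leaving only 4.
Round 2, table 3: round 2 has {1, 3, 4, 5, 6, 7} and table 3 has {1, 3, 4, 5, 6, 7}, leaving only 2.
Round 3, table 2: round 3 has {1, 2, 3, 5} and table 2 has {2, 3, 4, 5, 7}, leaving only 6.
Round 3, table 6: round 3 has {1, 2, 3, 5, 6} and table 6 has {2, 3, 6, 7}, leaving only 4.
Round 3, table 4: round 3 has {1, 2, 3, 4, 5, 6} and table 4 has {1, 2, 3, 5, 6}, leaving only 7.
Round 4, table 2: round 4 has {2, 6, 7} and table 2 has {2, 3, 4, 5, 6, 7}, leaving only 1.
Round 4, table 4: round 4 has {1, 2, 6, 7} and table 4 has {1, 2, 3, 5, 6, 7}, leaving only 4.
Round 4 already has {1, 2, 4, 6, 7} and table 5 already has {1, 2, 5, 6, 7}, so round 4, table 5 must be 3.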